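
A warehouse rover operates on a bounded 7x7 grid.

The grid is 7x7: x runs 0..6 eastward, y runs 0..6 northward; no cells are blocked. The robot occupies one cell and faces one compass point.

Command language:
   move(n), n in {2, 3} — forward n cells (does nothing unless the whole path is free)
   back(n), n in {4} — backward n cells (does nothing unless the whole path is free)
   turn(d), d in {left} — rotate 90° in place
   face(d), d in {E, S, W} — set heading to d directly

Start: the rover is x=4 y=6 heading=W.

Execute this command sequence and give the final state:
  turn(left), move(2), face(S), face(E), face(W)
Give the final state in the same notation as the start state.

t0: x=4 y=6 heading=W
[1] after turn(left): x=4 y=6 heading=S
[2] after move(2): x=4 y=4 heading=S
[3] after face(S): x=4 y=4 heading=S
[4] after face(E): x=4 y=4 heading=E
[5] after face(W): x=4 y=4 heading=W

x=4 y=4 heading=W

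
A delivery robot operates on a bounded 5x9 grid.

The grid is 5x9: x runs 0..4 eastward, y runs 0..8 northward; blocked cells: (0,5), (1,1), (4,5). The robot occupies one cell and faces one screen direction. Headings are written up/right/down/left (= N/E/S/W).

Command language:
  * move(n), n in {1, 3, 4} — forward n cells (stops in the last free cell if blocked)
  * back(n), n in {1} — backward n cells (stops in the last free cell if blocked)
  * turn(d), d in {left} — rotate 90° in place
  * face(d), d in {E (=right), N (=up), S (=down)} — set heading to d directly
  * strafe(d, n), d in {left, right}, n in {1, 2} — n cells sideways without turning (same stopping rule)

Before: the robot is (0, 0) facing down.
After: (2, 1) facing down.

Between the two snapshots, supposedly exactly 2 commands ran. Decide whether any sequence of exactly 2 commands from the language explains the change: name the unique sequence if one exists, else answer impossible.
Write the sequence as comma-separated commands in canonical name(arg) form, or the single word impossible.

strafe(left, 2), back(1)

key: running back(1) before strafe(left, 2) would end elsewhere — order is forced
begin: (0, 0) facing down
1. strafe(left, 2) → (2, 0) facing down
2. back(1) → (2, 1) facing down
uniquely the one of 144 2-step routes that fits.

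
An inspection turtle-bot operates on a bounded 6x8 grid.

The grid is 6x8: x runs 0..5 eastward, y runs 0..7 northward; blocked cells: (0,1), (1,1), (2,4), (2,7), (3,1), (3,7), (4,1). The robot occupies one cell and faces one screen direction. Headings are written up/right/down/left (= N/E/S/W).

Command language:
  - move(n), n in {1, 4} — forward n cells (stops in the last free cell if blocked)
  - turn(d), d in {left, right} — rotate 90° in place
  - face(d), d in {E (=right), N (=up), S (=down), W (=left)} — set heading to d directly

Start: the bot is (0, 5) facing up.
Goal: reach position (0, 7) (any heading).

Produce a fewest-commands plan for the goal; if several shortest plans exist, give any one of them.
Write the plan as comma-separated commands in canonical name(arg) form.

move(4)

start: (0, 5) facing up
[1] after move(4): (0, 7) facing up
shorter routes all fall short; 1 is best.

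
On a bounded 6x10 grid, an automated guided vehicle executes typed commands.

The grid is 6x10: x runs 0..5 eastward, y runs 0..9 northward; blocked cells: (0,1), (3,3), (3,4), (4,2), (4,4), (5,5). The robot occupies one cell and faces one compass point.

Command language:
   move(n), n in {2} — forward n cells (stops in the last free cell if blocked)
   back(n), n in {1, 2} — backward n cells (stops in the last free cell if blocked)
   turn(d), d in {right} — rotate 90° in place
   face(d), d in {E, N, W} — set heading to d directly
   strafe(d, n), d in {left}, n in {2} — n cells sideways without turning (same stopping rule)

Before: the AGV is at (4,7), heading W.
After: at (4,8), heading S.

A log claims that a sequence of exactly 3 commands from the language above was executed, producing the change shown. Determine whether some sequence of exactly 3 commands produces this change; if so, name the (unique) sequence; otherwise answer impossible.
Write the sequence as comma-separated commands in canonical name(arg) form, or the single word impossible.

face(E), turn(right), back(1)

key: running back(1) before face(E) would end elsewhere — order is forced
initial: at (4,7), heading W
step 1 (face(E)): at (4,7), heading E
step 2 (turn(right)): at (4,7), heading S
step 3 (back(1)): at (4,8), heading S
uniquely the one of 512 3-step routes that fits.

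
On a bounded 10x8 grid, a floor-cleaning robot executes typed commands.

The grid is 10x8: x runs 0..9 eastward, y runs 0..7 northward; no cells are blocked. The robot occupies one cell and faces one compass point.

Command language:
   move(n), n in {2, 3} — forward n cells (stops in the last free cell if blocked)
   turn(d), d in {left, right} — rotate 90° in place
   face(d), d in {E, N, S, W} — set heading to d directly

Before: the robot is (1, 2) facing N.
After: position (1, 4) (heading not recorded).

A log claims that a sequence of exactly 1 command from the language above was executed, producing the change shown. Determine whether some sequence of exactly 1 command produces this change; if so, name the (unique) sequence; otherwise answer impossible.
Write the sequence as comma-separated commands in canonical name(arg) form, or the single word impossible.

t0: (1, 2) facing N
1. move(2) → (1, 4) facing N
uniquely the one of 8 1-step routes that fits.

move(2)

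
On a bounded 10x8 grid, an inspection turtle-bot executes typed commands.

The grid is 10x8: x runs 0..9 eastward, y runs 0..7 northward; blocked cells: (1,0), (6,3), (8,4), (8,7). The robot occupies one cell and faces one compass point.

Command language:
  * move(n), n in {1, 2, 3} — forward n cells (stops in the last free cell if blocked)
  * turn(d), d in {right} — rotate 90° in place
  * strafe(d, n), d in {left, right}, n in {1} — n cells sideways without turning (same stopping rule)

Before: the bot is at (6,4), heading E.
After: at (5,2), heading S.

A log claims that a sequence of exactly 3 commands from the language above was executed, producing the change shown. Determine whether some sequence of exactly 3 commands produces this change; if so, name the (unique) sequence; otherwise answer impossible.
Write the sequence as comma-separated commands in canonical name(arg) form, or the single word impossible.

turn(right), strafe(right, 1), move(2)

key: position moved to (5,2) AND the heading swung to S — translation plus rotation needed
t0: at (6,4), heading E
[1] after turn(right): at (6,4), heading S
[2] after strafe(right, 1): at (5,4), heading S
[3] after move(2): at (5,2), heading S
no other 3-command option fits: unique.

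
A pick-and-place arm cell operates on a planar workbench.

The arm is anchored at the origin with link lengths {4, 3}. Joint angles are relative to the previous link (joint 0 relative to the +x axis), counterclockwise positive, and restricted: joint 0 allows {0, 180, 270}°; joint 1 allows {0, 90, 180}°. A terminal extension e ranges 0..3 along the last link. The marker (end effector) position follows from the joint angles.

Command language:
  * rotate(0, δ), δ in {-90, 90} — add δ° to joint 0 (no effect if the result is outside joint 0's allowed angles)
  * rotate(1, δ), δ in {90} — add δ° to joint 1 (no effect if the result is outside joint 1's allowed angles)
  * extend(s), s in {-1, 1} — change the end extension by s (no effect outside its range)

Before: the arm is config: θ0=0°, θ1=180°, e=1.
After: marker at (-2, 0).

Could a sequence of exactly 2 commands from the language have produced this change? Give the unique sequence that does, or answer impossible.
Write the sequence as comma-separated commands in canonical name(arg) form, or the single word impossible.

extend(1), extend(1)

from: config: θ0=0°, θ1=180°, e=1
t=1 extend(1) ⇒ config: θ0=0°, θ1=180°, e=2
t=2 extend(1) ⇒ config: θ0=0°, θ1=180°, e=3
uniquely the one of 25 2-step routes that fits.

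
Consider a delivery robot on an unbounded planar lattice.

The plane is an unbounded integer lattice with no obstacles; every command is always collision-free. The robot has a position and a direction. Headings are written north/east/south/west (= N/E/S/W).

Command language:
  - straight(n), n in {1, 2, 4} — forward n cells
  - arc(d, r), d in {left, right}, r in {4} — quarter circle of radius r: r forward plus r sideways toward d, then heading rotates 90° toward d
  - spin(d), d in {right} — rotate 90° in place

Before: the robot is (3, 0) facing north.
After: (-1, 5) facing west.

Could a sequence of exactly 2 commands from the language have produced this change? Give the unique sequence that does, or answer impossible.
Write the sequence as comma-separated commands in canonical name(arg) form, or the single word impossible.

straight(1), arc(left, 4)

key: running arc(left, 4) before straight(1) would end elsewhere — order is forced
begin: (3, 0) facing north
1. straight(1) → (3, 1) facing north
2. arc(left, 4) → (-1, 5) facing west
uniquely the one of 36 2-step routes that fits.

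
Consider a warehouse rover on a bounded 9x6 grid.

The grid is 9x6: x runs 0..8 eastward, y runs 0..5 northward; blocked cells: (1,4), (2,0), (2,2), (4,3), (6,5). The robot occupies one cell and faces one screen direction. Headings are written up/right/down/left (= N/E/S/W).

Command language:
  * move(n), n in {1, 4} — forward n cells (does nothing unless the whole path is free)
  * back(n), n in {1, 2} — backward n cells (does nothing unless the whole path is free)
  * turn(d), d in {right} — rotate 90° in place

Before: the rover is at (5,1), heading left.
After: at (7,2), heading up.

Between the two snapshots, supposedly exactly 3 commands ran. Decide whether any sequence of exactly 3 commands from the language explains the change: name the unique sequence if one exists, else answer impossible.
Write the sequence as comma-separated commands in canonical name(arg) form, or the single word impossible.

back(2), turn(right), move(1)

key: cell and facing (now N) both changed — the 3 commands mix motion and turning
from: at (5,1), heading left
t=1 back(2) ⇒ at (7,1), heading left
t=2 turn(right) ⇒ at (7,1), heading up
t=3 move(1) ⇒ at (7,2), heading up
no other 3-command option fits: unique.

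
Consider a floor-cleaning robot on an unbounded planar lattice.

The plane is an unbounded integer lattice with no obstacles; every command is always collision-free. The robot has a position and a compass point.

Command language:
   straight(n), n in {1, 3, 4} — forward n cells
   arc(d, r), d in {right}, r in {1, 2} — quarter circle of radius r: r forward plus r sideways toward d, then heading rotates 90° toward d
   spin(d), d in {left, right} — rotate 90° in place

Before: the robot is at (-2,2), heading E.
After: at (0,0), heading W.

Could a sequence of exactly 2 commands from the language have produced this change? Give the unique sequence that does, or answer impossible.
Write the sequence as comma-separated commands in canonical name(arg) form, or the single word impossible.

arc(right, 2), spin(right)

key: cell and facing (now W) both changed — the 2 commands mix motion and turning
t0: at (-2,2), heading E
[1] after arc(right, 2): at (0,0), heading S
[2] after spin(right): at (0,0), heading W
all 49 alternatives checked — unique.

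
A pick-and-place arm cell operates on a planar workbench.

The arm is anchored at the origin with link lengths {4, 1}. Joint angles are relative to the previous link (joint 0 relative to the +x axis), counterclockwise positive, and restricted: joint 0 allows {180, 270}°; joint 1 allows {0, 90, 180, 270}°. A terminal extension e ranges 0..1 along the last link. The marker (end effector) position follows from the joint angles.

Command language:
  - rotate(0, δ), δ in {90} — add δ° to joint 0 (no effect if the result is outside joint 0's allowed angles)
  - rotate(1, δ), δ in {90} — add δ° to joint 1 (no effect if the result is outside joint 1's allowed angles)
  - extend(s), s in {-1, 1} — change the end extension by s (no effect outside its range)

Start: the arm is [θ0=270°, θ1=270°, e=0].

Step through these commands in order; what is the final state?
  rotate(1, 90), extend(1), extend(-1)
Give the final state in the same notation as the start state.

[θ0=270°, θ1=0°, e=0]

initial: [θ0=270°, θ1=270°, e=0]
[1] after rotate(1, 90): [θ0=270°, θ1=0°, e=0]
[2] after extend(1): [θ0=270°, θ1=0°, e=1]
[3] after extend(-1): [θ0=270°, θ1=0°, e=0]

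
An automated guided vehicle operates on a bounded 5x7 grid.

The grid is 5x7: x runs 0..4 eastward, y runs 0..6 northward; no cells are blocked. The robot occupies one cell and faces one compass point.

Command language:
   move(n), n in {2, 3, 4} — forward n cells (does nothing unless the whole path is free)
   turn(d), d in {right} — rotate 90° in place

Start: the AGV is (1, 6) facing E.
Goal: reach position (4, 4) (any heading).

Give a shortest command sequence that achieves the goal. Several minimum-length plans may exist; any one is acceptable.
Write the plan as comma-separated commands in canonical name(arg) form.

move(3), turn(right), move(2)

t0: (1, 6) facing E
[1] after move(3): (4, 6) facing E
[2] after turn(right): (4, 6) facing S
[3] after move(2): (4, 4) facing S
nothing shorter than 3 reaches the goal.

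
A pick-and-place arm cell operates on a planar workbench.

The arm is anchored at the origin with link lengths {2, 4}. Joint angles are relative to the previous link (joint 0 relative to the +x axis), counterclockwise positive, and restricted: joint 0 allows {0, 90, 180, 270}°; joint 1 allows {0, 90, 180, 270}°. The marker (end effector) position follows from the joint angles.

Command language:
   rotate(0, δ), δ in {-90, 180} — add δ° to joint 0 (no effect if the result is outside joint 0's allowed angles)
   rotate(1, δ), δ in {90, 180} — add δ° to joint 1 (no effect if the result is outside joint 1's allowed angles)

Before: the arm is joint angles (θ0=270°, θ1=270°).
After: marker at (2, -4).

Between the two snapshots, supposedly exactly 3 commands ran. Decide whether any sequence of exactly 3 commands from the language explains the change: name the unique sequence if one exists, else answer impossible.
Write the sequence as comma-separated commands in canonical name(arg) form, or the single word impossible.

begin: joint angles (θ0=270°, θ1=270°)
t=1 rotate(0, -90) ⇒ joint angles (θ0=180°, θ1=270°)
t=2 rotate(0, -90) ⇒ joint angles (θ0=90°, θ1=270°)
t=3 rotate(0, -90) ⇒ joint angles (θ0=0°, θ1=270°)
no other 3-command option fits: unique.

rotate(0, -90), rotate(0, -90), rotate(0, -90)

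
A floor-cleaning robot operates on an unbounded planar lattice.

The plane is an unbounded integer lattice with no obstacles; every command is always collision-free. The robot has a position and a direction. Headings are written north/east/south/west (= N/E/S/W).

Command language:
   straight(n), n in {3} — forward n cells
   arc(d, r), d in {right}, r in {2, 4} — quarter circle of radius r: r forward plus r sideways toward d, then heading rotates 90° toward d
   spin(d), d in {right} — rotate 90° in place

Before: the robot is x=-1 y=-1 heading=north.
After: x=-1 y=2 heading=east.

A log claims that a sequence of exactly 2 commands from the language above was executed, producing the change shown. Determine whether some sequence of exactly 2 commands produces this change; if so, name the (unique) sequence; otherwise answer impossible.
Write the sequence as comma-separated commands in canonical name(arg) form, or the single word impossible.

straight(3), spin(right)

key: order matters: swapping straight(3) and spin(right) lands elsewhere
start: x=-1 y=-1 heading=north
step 1 (straight(3)): x=-1 y=2 heading=north
step 2 (spin(right)): x=-1 y=2 heading=east
all 16 alternatives checked — unique.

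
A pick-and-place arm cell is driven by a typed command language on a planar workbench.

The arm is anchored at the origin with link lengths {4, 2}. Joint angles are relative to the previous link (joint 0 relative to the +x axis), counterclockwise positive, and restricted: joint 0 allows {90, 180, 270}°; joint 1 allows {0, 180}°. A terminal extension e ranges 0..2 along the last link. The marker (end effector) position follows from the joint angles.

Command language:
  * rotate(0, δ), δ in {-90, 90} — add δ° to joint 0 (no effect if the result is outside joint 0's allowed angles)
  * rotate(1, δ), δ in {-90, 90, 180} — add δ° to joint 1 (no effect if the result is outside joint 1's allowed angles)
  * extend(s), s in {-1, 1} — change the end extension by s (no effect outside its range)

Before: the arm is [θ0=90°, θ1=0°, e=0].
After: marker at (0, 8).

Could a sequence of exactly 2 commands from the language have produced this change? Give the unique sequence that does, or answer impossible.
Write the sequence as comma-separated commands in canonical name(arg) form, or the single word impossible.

extend(1), extend(1)

start: [θ0=90°, θ1=0°, e=0]
t=1 extend(1) ⇒ [θ0=90°, θ1=0°, e=1]
t=2 extend(1) ⇒ [θ0=90°, θ1=0°, e=2]
uniquely the one of 49 2-step routes that fits.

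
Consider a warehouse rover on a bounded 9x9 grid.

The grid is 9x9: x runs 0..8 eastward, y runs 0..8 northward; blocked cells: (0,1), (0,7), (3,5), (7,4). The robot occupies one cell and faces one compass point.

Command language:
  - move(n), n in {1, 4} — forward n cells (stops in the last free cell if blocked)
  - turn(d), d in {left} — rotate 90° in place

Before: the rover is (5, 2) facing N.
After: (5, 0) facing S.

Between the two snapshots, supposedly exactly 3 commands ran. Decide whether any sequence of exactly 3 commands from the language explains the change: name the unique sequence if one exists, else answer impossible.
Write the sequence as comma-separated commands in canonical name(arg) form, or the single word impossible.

key: running move(4) before turn(left) would end elsewhere — order is forced
from: (5, 2) facing N
t=1 turn(left) ⇒ (5, 2) facing W
t=2 turn(left) ⇒ (5, 2) facing S
t=3 move(4) ⇒ (5, 0) facing S
uniquely the one of 27 3-step routes that fits.

turn(left), turn(left), move(4)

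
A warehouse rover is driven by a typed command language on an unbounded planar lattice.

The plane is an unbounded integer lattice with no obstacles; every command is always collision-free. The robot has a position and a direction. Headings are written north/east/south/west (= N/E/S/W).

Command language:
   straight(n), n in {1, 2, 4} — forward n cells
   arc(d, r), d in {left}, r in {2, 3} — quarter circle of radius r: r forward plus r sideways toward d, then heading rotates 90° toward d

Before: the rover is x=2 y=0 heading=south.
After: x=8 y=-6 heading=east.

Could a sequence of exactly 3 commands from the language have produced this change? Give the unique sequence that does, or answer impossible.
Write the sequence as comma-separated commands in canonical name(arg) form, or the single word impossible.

straight(4), arc(left, 2), straight(4)

key: cell and facing (now E) both changed — the 3 commands mix motion and turning
start: x=2 y=0 heading=south
step 1 (straight(4)): x=2 y=-4 heading=south
step 2 (arc(left, 2)): x=4 y=-6 heading=east
step 3 (straight(4)): x=8 y=-6 heading=east
uniquely the one of 125 3-step routes that fits.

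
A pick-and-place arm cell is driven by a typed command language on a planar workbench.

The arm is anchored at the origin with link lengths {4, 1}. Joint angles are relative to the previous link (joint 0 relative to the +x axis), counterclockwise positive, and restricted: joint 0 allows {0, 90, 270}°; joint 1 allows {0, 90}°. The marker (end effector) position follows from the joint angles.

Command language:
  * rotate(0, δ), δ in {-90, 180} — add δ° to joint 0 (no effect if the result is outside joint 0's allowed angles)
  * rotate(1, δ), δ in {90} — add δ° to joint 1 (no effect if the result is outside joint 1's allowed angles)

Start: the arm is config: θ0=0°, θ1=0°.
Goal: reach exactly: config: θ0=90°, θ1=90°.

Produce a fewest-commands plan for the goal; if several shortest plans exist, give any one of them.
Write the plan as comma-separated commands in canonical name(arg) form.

initial: config: θ0=0°, θ1=0°
t=1 rotate(0, -90) ⇒ config: θ0=270°, θ1=0°
t=2 rotate(1, 90) ⇒ config: θ0=270°, θ1=90°
t=3 rotate(0, 180) ⇒ config: θ0=90°, θ1=90°
nothing shorter than 3 reaches the goal.

rotate(0, -90), rotate(1, 90), rotate(0, 180)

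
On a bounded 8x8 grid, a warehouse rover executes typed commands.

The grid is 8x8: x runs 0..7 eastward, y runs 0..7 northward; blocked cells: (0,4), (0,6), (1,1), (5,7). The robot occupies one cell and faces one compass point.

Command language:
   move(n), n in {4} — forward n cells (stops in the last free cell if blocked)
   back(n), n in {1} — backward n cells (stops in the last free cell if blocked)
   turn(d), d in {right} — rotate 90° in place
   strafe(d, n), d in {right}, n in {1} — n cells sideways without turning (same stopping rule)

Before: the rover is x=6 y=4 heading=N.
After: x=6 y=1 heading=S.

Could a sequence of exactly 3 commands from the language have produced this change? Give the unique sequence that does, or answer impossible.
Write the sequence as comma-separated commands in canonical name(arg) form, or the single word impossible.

no 3-step route produces this change.

impossible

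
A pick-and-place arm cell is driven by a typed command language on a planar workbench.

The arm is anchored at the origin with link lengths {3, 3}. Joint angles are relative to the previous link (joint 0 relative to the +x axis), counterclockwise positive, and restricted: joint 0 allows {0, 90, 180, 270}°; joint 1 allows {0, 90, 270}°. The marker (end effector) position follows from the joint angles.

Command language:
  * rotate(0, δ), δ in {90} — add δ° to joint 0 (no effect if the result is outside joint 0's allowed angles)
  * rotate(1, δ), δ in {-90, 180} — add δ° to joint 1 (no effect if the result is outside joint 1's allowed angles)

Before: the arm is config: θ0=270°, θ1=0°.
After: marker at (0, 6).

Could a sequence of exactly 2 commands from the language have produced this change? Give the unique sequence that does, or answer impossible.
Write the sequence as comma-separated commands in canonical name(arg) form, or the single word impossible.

rotate(0, 90), rotate(0, 90)

t0: config: θ0=270°, θ1=0°
[1] after rotate(0, 90): config: θ0=0°, θ1=0°
[2] after rotate(0, 90): config: θ0=90°, θ1=0°
no rival 2-sequence matches.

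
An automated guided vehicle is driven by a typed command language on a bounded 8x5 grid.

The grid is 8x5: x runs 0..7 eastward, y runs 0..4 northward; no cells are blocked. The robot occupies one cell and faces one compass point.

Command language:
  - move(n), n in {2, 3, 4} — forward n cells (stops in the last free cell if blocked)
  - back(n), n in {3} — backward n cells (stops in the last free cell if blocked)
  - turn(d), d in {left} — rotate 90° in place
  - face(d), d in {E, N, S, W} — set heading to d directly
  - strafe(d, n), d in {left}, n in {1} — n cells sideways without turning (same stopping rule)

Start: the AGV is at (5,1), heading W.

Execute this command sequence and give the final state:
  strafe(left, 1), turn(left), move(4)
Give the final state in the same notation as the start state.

at (5,0), heading S

t0: at (5,1), heading W
[1] after strafe(left, 1): at (5,0), heading W
[2] after turn(left): at (5,0), heading S
[3] after move(4): at (5,0), heading S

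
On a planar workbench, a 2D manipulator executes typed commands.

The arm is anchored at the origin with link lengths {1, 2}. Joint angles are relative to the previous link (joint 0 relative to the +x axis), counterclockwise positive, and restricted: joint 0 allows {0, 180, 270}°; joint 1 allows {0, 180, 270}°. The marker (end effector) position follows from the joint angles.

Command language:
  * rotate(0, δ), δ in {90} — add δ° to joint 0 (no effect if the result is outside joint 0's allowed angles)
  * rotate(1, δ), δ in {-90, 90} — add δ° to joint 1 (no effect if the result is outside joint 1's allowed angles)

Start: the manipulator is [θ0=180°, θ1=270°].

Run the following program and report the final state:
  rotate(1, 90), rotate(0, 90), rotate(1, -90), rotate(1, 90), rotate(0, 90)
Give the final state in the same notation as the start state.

[θ0=0°, θ1=0°]

from: [θ0=180°, θ1=270°]
step 1 (rotate(1, 90)): [θ0=180°, θ1=0°]
step 2 (rotate(0, 90)): [θ0=270°, θ1=0°]
step 3 (rotate(1, -90)): [θ0=270°, θ1=270°]
step 4 (rotate(1, 90)): [θ0=270°, θ1=0°]
step 5 (rotate(0, 90)): [θ0=0°, θ1=0°]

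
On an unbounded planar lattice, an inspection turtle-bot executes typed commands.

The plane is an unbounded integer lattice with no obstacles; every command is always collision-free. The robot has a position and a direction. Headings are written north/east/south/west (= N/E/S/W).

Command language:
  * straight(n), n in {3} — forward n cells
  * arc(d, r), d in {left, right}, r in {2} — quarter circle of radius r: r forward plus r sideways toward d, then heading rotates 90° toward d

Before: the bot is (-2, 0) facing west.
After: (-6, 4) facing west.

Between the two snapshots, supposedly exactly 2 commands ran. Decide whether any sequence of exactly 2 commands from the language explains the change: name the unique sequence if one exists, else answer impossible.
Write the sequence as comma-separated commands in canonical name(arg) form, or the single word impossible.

key: still facing W at the end — net rotation zero over 2 steps
start: (-2, 0) facing west
step 1 (arc(right, 2)): (-4, 2) facing north
step 2 (arc(left, 2)): (-6, 4) facing west
no other 2-command option fits: unique.

arc(right, 2), arc(left, 2)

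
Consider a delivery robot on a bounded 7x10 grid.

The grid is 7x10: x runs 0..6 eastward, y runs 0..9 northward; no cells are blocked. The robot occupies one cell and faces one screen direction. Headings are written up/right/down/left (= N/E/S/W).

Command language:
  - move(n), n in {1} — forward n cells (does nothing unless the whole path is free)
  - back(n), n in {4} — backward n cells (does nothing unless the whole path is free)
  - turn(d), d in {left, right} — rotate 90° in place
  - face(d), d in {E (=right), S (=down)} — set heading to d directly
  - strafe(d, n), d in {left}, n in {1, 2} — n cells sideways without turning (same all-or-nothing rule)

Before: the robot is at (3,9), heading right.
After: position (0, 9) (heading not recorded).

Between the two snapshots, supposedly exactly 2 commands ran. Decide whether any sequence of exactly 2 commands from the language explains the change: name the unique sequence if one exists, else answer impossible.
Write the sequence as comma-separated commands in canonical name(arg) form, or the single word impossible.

move(1), back(4)

key: order matters: swapping move(1) and back(4) lands elsewhere
initial: at (3,9), heading right
t=1 move(1) ⇒ at (4,9), heading right
t=2 back(4) ⇒ at (0,9), heading right
no other 2-command option fits: unique.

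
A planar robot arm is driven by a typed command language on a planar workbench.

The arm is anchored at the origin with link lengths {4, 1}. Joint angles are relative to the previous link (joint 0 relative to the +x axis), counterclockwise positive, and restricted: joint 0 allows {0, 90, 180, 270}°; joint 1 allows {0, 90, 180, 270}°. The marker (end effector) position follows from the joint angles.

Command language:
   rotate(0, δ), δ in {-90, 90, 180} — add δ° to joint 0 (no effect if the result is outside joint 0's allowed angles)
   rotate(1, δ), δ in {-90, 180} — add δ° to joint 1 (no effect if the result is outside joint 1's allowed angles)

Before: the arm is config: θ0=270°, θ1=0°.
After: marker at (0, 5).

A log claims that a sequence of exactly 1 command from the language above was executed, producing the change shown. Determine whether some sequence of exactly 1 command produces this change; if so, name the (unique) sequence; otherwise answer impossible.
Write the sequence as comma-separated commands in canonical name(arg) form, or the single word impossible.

rotate(0, 180)

initial: config: θ0=270°, θ1=0°
step 1 (rotate(0, 180)): config: θ0=90°, θ1=0°
all 5 alternatives checked — unique.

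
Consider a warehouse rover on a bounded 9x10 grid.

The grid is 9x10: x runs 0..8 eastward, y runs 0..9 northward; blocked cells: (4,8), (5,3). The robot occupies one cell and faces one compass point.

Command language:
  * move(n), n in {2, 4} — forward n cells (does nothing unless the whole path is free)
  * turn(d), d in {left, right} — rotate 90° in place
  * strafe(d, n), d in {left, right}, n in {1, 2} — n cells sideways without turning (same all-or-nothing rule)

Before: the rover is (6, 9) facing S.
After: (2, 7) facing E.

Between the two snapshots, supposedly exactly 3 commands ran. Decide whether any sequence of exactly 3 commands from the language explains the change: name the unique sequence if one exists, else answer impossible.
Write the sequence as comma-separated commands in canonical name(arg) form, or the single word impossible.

no 3-step route produces this change.

impossible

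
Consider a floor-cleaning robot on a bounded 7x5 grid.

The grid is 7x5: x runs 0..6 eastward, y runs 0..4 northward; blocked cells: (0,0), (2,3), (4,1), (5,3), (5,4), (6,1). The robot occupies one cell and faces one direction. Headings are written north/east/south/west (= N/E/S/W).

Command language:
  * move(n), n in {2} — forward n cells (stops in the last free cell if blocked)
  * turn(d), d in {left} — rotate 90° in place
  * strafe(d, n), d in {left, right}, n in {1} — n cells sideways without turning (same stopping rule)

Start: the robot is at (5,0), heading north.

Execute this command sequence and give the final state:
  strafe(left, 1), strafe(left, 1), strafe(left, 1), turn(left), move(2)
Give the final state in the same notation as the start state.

at (1,0), heading west

start: at (5,0), heading north
step 1 (strafe(left, 1)): at (4,0), heading north
step 2 (strafe(left, 1)): at (3,0), heading north
step 3 (strafe(left, 1)): at (2,0), heading north
step 4 (turn(left)): at (2,0), heading west
step 5 (move(2)): at (1,0), heading west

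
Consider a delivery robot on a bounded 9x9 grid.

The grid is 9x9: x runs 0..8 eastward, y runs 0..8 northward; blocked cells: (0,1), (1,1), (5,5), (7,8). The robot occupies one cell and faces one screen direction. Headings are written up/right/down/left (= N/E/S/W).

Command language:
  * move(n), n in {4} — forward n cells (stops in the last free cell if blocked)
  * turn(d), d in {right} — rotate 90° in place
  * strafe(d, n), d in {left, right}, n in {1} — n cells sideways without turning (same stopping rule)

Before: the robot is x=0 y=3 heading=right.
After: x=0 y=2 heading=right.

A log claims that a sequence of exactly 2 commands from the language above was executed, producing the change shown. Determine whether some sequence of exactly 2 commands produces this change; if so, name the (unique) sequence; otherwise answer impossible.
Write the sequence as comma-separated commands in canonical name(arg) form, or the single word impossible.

strafe(right, 1), strafe(right, 1)

key: the second strafe(right, 1) is stopped early by the blocked cell at (0,1)
initial: x=0 y=3 heading=right
step 1 (strafe(right, 1)): x=0 y=2 heading=right
step 2 (strafe(right, 1)): x=0 y=2 heading=right
uniquely the one of 16 2-step routes that fits.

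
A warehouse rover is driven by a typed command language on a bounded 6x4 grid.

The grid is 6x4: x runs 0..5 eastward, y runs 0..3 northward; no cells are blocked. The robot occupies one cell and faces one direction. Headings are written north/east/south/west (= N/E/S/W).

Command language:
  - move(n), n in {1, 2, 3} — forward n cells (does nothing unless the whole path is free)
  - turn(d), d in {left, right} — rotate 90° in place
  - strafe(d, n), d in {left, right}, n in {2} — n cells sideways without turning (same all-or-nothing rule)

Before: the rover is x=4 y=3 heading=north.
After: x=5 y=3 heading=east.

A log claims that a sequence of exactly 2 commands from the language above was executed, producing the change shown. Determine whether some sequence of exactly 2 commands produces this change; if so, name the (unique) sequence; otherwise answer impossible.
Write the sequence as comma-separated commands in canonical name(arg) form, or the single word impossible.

key: position moved to (5,3) AND the heading swung to E — translation plus rotation needed
from: x=4 y=3 heading=north
1. turn(right) → x=4 y=3 heading=east
2. move(1) → x=5 y=3 heading=east
uniquely the one of 49 2-step routes that fits.

turn(right), move(1)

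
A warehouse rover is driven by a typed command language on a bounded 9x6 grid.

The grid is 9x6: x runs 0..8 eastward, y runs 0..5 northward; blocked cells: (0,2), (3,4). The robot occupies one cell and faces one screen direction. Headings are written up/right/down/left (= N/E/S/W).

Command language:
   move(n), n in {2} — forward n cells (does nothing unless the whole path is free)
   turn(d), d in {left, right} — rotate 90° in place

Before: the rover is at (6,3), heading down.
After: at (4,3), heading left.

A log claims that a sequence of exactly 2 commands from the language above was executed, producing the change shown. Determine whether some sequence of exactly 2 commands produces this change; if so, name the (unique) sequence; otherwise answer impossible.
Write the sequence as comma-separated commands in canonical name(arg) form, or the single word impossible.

turn(right), move(2)

key: order matters: swapping turn(right) and move(2) lands elsewhere
begin: at (6,3), heading down
1. turn(right) → at (6,3), heading left
2. move(2) → at (4,3), heading left
all 9 alternatives checked — unique.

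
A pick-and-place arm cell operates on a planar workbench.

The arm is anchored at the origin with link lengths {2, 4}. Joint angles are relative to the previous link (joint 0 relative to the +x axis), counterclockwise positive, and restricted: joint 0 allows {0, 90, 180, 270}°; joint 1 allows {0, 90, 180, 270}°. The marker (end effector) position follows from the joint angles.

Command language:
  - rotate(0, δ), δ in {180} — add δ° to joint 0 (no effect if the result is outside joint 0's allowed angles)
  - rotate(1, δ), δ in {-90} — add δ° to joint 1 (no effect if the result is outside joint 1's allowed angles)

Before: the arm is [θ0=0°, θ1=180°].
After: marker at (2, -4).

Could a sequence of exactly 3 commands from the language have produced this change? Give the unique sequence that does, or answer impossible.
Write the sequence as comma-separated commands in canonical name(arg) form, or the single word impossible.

rotate(1, -90), rotate(1, -90), rotate(1, -90)

begin: [θ0=0°, θ1=180°]
[1] after rotate(1, -90): [θ0=0°, θ1=90°]
[2] after rotate(1, -90): [θ0=0°, θ1=0°]
[3] after rotate(1, -90): [θ0=0°, θ1=270°]
all 8 alternatives checked — unique.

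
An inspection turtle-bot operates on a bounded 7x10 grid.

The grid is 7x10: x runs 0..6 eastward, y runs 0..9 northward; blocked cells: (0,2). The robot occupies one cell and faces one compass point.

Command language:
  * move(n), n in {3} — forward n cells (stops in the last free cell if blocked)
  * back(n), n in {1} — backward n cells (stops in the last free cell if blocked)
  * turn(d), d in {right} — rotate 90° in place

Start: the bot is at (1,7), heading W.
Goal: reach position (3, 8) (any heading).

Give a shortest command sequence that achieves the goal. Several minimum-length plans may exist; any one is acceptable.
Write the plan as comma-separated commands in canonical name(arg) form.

from: at (1,7), heading W
1. back(1) → at (2,7), heading W
2. back(1) → at (3,7), heading W
3. turn(right) → at (3,7), heading N
4. move(3) → at (3,9), heading N
5. back(1) → at (3,8), heading N
minimal: 5 command(s), checked below 5.

back(1), back(1), turn(right), move(3), back(1)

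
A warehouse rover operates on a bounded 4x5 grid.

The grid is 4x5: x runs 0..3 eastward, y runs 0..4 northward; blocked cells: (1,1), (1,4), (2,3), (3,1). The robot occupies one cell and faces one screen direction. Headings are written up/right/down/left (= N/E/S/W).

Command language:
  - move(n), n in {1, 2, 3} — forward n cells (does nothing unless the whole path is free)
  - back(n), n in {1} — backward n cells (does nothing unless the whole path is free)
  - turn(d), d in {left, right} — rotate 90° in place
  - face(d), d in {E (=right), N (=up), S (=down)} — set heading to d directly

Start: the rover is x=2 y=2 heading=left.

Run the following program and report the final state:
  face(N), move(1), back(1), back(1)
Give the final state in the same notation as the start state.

start: x=2 y=2 heading=left
step 1 (face(N)): x=2 y=2 heading=up
step 2 (move(1)): x=2 y=2 heading=up
step 3 (back(1)): x=2 y=1 heading=up
step 4 (back(1)): x=2 y=0 heading=up

x=2 y=0 heading=up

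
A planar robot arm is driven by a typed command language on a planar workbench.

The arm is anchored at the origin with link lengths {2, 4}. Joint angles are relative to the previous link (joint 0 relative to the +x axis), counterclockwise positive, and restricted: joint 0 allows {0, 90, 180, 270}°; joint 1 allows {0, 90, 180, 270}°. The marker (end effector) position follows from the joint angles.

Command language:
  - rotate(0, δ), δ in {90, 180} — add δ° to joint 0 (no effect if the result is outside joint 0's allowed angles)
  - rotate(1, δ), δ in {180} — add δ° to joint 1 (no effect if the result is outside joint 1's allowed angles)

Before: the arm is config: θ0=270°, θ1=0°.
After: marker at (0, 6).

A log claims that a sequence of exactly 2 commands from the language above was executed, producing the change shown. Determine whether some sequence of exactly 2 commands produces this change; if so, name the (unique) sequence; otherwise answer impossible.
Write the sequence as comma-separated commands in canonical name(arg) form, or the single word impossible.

rotate(0, 90), rotate(0, 90)

begin: config: θ0=270°, θ1=0°
1. rotate(0, 90) → config: θ0=0°, θ1=0°
2. rotate(0, 90) → config: θ0=90°, θ1=0°
no other 2-command option fits: unique.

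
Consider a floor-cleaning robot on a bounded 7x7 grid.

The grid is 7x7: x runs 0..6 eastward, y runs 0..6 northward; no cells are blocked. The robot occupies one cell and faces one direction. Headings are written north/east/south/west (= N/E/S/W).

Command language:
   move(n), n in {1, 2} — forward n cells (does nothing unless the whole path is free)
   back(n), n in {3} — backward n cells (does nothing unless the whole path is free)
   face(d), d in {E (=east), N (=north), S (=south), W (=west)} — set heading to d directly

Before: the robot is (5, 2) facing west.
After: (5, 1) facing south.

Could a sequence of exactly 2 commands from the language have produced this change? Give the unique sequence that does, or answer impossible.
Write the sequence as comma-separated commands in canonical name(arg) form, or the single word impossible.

key: position moved to (5,1) AND the heading swung to S — translation plus rotation needed
from: (5, 2) facing west
step 1 (face(S)): (5, 2) facing south
step 2 (move(1)): (5, 1) facing south
no rival 2-sequence matches.

face(S), move(1)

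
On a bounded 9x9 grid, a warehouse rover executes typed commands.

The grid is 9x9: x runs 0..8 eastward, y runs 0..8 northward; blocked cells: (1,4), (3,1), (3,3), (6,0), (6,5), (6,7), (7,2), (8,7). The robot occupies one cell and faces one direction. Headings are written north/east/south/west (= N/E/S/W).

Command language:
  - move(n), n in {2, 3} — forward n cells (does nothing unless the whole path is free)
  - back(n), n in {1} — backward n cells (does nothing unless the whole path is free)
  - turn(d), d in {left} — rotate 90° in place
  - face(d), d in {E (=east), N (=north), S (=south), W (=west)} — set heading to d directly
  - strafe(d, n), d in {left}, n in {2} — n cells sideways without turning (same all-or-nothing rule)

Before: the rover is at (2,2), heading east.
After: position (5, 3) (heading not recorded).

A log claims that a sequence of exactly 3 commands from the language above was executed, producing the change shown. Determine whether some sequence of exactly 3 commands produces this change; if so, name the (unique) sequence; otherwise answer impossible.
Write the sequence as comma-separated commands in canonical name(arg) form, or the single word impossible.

move(3), face(S), back(1)

key: order matters: swapping move(3) and back(1) lands elsewhere
begin: at (2,2), heading east
t=1 move(3) ⇒ at (5,2), heading east
t=2 face(S) ⇒ at (5,2), heading south
t=3 back(1) ⇒ at (5,3), heading south
all 729 alternatives checked — unique.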